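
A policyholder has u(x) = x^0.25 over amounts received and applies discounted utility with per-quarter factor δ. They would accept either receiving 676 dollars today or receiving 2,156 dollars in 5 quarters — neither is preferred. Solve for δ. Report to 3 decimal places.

δ ≈ 0.944

Equating discounted utilities: u(676) = δ^5·u(2156) ⇒ δ^5 = u(676)/u(2156).
With u(x) = x^0.25: δ^5 = 676^0.25/2156^0.25 = (676/2156)^0.25 = 0.74830.
Hence δ = (0.74830)^(1/5) = 0.94366.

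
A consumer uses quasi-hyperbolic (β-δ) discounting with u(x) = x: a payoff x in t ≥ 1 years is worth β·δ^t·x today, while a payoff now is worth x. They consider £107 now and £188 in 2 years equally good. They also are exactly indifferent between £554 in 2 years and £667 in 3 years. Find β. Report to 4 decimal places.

The second indifference involves only future payoffs, so β cancels: β·δ^2·554 = β·δ^3·667, giving δ = 554/667 = 0.83058.
The first indifference: 107 = β·δ^2·188, so β = 107/(δ^2·188) = 107/(0.68987·188) ≈ 0.8250.

β ≈ 0.8250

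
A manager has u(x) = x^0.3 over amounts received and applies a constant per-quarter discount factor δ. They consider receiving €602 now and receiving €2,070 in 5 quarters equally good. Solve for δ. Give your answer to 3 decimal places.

δ ≈ 0.929

Indifference means u(602) = δ^5 · u(2070), so δ^5 = u(602)/u(2070).
With u(x) = x^0.3: δ^5 = 602^0.3/2070^0.3 = (602/2070)^0.3 = 0.69038.
So δ = 0.69038^(1/5) ≈ 0.929.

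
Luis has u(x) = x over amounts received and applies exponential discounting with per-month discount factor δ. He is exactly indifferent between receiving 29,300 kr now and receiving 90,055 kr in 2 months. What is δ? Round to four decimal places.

The payoff in 2 months is discounted by δ^2, so u(29300) = δ^2·u(90055) and δ^2 = u(29300)/u(90055).
With u(x) = x: δ^2 = 29300/90055 = 0.32536.
Hence δ = (0.32536)^(1/2) = 0.570400.

δ ≈ 0.5704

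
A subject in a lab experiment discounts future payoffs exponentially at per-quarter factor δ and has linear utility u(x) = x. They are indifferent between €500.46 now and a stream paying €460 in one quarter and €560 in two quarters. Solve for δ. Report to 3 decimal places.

δ ≈ 0.620

Present value of the stream is 460·δ + 560·δ². Indifference gives 460δ + 560δ² = 500.46.
Rearranged: 560δ² + 460δ − 500.46 = 0.
δ = (−460 + √(460² + 4·560·500.46)) / (2·560) = (−460 + √1332630.40) / 1120 ≈ 0.620.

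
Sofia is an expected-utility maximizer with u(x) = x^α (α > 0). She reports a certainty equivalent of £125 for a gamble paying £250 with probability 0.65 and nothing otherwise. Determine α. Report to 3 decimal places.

α ≈ 0.621

EU(lottery) = 0.65·250^α + 0.35·0 = 0.65·250^α.
Indifference: 125^α = 0.65·250^α, so (125/250)^α = 0.65.
Take logs: α = ln 0.65 / ln(125/250) ≈ 0.62149.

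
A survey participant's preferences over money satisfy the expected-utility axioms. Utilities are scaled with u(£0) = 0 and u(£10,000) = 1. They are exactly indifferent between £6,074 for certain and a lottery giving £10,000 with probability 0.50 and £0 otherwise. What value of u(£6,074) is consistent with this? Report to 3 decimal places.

0.500

By the standard-gamble method, u(£6,074) is just the indifference probability on the best outcome: 0.50.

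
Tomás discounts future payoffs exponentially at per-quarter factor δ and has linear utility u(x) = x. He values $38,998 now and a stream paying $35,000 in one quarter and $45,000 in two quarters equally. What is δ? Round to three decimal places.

δ ≈ 0.620

Equating present values: 38998 = 35000δ + 45000δ².
That is, 45000δ² + 35000δ − 38998 = 0, a quadratic in δ.
δ = (−35000 + √(35000² + 4·45000·38998)) / (2·45000) = (−35000 + √8244640000.00) / 90000 ≈ 0.620.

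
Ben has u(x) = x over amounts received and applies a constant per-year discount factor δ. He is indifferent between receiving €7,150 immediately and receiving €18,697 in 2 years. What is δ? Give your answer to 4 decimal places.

Indifference means u(7150) = δ^2 · u(18697), so δ^2 = u(7150)/u(18697).
With u(x) = x: δ^2 = 7150/18697 = 0.38241.
So δ = 0.38241^(1/2) ≈ 0.6184.

δ ≈ 0.6184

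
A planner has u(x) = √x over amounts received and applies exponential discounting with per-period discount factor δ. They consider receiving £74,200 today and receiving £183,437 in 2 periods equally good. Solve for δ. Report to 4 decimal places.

δ ≈ 0.7975

The payoff in 2 periods is discounted by δ^2, so u(74200) = δ^2·u(183437) and δ^2 = u(74200)/u(183437).
With u(x) = √x: δ^2 = √74200/√183437 = √(74200/183437) = 0.63600.
So δ = 0.63600^(1/2) ≈ 0.7975.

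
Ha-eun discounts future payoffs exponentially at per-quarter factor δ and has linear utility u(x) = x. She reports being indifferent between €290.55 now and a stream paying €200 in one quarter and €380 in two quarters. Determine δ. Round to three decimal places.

Present value of the stream is 200·δ + 380·δ². Indifference gives 200δ + 380δ² = 290.55.
So 380δ² + 200δ − 290.55 = 0.
The positive root is δ = [−200 + √(200² + 4·380·290.55)] / (2·380) = (−200 + 694.000)/760 ≈ 0.650.

δ ≈ 0.650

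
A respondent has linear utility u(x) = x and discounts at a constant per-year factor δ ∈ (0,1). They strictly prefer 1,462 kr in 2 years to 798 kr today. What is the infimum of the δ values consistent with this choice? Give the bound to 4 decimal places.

Under u(x) = x this choice says 798 < δ^2·1462.
Dividing by 1462: δ^2 > 0.54583. Both sides are positive, so the square root keeps the direction.
δ > (798/1462)^(1/2) ≈ 0.7388.

δ > 0.7388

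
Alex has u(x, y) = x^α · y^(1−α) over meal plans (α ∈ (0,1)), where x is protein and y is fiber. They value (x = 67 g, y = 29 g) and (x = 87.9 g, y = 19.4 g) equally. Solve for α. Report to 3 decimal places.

Indifference: 67^α · 29^(1−α) = 87.9^α · 19.4^(1−α).
Taking logs: α·ln 67 + (1−α)·ln 29 = α·ln 87.9 + (1−α)·ln 19.4, i.e. α·-0.271507 = (1−α)·-0.402023.
Thus α·(-0.673530) = -0.402023, so α = -0.402023/-0.673530 ≈ 0.597.

α ≈ 0.597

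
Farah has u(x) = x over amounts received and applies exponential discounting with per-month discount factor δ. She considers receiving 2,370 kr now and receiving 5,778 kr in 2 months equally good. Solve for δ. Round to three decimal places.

Indifference means u(2370) = δ^2 · u(5778), so δ^2 = u(2370)/u(5778).
With u(x) = x: δ^2 = 2370/5778 = 0.41018.
Taking the square root: δ = 0.41018^(1/2) ≈ 0.640.

δ ≈ 0.640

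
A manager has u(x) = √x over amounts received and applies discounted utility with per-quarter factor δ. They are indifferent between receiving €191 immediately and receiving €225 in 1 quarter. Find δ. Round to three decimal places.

Equating discounted utilities: u(191) = δ·u(225) ⇒ δ = u(191)/u(225).
With u(x) = √x: δ = √191/√225 = √(191/225) = 0.92135.

δ ≈ 0.921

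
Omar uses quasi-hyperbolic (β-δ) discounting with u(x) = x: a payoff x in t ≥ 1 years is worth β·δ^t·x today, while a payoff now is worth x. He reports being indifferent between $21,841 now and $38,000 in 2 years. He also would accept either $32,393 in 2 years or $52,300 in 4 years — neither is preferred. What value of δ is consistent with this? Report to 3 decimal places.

The second indifference involves only future payoffs, so β cancels: β·δ^2·32393 = β·δ^4·52300, giving δ^2 = 32393/52300 = 0.61937, so δ = 0.78700.

δ ≈ 0.787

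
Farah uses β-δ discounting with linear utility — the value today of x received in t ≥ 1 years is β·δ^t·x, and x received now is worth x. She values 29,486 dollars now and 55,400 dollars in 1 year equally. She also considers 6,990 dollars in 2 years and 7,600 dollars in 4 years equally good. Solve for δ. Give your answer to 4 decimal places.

The second indifference involves only future payoffs, so β cancels: β·δ^2·6990 = β·δ^4·7600, giving δ^2 = 6990/7600 = 0.91974, so δ = 0.95903.

δ ≈ 0.9590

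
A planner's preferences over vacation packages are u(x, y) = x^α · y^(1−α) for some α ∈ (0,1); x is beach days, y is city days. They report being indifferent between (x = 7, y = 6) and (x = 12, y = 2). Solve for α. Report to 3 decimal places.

α ≈ 0.671

The Cobb–Douglas utilities coincide, so 7^α·6^(1−α) = 12^α·2^(1−α).
(7/12)^α = (2/6)^(1−α); take logs: α·ln(7/12) = (1−α)·ln(2/6), i.e. α·-0.538997 = (1−α)·-1.098612.
Thus α·(-1.637609) = -1.098612, so α = -1.098612/-1.637609 ≈ 0.671.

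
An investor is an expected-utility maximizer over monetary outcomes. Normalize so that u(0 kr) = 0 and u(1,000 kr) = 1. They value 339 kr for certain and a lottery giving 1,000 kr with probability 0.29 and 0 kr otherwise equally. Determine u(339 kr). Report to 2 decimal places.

u(339 kr) equals the lottery's expected utility: 0.29·1 + 0.71·0 = 0.29.

0.29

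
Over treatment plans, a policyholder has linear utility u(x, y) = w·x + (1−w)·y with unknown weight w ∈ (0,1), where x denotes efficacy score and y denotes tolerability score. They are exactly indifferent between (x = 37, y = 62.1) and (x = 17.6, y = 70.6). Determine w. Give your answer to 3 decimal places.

Equating utilities: w·37 + (1−w)·62.1 = w·17.6 + (1−w)·70.6.
Collecting terms: w·19.4 = (1−w)·8.5.
The marginal rate of substitution is 8.5/19.4, so w = 8.5/(19.4+8.5) = 0.305.

w = 0.305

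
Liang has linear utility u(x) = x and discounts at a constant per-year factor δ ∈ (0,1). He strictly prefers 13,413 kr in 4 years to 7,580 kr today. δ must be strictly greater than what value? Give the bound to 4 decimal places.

δ > 0.8670

Comparing present values: 7580 < δ^4·13413.
Dividing by 13413: δ^4 > 0.56512. Both sides are positive, so the 4th root keeps the direction.
δ > (7580/13413)^(1/4) ≈ 0.8670.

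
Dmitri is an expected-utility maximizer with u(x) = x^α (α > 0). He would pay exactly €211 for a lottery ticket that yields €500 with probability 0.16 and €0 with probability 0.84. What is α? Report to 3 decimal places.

The lottery's expected utility is 0.16·u(500) + 0.84·u(0) = 0.16·500^α (since u(0) = 0 for α > 0).
Setting u(211) equal to that: 211^α = 0.16·500^α ⇒ (211/500)^α = 0.16.
Taking logs: α·ln(211/500) = ln(0.16), so α = -1.832581 / -0.862750 ≈ 2.124.

α ≈ 2.124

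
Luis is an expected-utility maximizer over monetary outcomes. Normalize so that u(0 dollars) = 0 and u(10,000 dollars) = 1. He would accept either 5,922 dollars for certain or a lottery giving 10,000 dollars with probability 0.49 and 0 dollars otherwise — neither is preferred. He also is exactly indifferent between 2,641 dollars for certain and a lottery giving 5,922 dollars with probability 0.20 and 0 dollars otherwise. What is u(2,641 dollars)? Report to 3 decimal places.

0.098

The first gamble pins u(5,922 dollars): it must equal 0.49·1 + 0.51·0 = 0.49.
Chaining: u(2,641 dollars) = 0.20·0.49 + 0.80·0.00 = 0.0980.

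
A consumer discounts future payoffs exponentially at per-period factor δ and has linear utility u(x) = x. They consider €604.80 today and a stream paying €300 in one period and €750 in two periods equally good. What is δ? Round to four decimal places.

δ ≈ 0.7200

Present value of the stream is 300·δ + 750·δ². Indifference gives 300δ + 750δ² = 604.80.
Rearranged: 750δ² + 300δ − 604.80 = 0.
δ = (−300 + √(300² + 4·750·604.80)) / (2·750) = (−300 + √1904400.00) / 1500 ≈ 0.7200.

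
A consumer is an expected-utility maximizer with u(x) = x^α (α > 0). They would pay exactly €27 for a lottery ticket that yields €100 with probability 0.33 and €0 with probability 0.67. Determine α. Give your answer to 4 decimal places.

α ≈ 0.8467

EU(lottery) = 0.33·100^α + 0.67·0 = 0.33·100^α.
Equating: 27^α = 0.33·100^α, i.e. 0.2700^α = 0.33.
Taking logs: α·ln(27/100) = ln(0.33), so α = -1.1086626 / -1.3093333 ≈ 0.8467.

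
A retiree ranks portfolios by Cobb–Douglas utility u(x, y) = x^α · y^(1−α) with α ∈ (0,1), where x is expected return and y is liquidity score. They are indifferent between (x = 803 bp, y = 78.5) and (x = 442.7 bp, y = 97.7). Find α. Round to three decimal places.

α ≈ 0.269

Indifference: 803^α · 78.5^(1−α) = 442.7^α · 97.7^(1−α).
Taking logs: α·ln 803 + (1−α)·ln 78.5 = α·ln 442.7 + (1−α)·ln 97.7, i.e. α·0.595462 = (1−α)·0.218803.
So α/(1−α) = (0.218803)/(0.595462) = 0.367451, and α = 0.367451/1.367451 ≈ 0.269.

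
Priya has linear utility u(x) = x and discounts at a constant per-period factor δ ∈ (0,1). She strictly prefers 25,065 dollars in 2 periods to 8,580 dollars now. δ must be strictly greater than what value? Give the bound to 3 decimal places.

δ > 0.585

The preference means 8580 < δ^2·25065.
So δ^2 > 8580/25065 = 0.34231; taking the square root of both positive sides preserves the inequality.
δ > (8580/25065)^(1/2) ≈ 0.585.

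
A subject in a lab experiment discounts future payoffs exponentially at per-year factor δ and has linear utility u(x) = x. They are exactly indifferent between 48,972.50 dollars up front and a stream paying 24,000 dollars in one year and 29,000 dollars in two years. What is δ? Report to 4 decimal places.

Present value of the stream is 24000·δ + 29000·δ². Indifference gives 24000δ + 29000δ² = 48972.50.
Rearranged: 29000δ² + 24000δ − 48972.50 = 0.
The positive root is δ = [−24000 + √(24000² + 4·29000·48972.50)] / (2·29000) = (−24000 + 79100.000)/58000 ≈ 0.9500.

δ ≈ 0.9500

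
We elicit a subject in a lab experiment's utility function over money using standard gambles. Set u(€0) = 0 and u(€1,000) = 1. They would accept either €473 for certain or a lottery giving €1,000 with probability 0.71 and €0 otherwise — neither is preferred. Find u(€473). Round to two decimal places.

The indifference gives u(€473) = 0.71·u(€1,000) + 0.29·u(€0) = 0.71·1 + 0.29·0 = 0.71.

0.71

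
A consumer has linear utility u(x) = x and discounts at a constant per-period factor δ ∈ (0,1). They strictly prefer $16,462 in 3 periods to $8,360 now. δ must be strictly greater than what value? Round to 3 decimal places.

δ > 0.798

The preference means 8360 < δ^3·16462.
Dividing by 16462: δ^3 > 0.50784. Both sides are positive, so the cube root keeps the direction.
δ > 0.50784^(1/3) = 0.798.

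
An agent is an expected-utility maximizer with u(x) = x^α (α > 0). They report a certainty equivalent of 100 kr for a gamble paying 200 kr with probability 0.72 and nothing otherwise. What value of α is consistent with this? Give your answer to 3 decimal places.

The lottery's expected utility is 0.72·u(200) + 0.28·u(0) = 0.72·200^α (since u(0) = 0 for α > 0).
Equating: 100^α = 0.72·200^α, i.e. 0.5000^α = 0.72.
Taking logs: α·ln(100/200) = ln(0.72), so α = -0.328504 / -0.693147 ≈ 0.474.

α ≈ 0.474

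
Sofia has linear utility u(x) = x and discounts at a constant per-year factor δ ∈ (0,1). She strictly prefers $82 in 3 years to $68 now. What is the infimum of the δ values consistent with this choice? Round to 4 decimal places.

δ > 0.9395

Comparing present values: 68 < δ^3·82.
Dividing by 82: δ^3 > 0.82927. Both sides are positive, so the cube root keeps the direction.
δ > (68/82)^(1/3) ≈ 0.9395.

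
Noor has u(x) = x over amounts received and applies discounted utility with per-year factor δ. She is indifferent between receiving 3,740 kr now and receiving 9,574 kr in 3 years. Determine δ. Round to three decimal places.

δ ≈ 0.731

Equating discounted utilities: u(3740) = δ^3·u(9574) ⇒ δ^3 = u(3740)/u(9574).
With u(x) = x: δ^3 = 3740/9574 = 0.39064.
Taking the cube root: δ = 0.39064^(1/3) ≈ 0.731.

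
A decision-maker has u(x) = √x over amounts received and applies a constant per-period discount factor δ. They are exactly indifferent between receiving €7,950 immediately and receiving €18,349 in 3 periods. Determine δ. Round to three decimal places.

δ ≈ 0.870

The payoff in 3 periods is discounted by δ^3, so u(7950) = δ^3·u(18349) and δ^3 = u(7950)/u(18349).
Since u(x) = √x, δ^3 = √(7950/18349) = 0.65823.
Taking the cube root: δ = 0.65823^(1/3) ≈ 0.870.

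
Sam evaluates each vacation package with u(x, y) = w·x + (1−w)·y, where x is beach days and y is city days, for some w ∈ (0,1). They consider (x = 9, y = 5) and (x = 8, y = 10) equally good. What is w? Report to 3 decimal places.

u(9,5) = u(8,10) means w·9 + (1−w)·5 = w·8 + (1−w)·10.
Collecting terms: w·1 = (1−w)·5.
Hence w = 5/(1+5) = 5/6 = 0.833.

w = 0.833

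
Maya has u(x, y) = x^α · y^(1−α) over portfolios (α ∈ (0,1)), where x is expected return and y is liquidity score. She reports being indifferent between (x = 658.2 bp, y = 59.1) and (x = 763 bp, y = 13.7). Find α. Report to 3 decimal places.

α ≈ 0.908

Set the two utilities equal: 658.2^α·59.1^(1−α) = 763^α·13.7^(1−α).
(658.2/763)^α = (13.7/59.1)^(1−α); take logs: α·ln(658.2/763) = (1−α)·ln(13.7/59.1), i.e. α·-0.147749 = (1−α)·-1.461835.
So α/(1−α) = (-1.461835)/(-0.147749) = 9.894043, and α = 9.894043/10.894043 ≈ 0.908.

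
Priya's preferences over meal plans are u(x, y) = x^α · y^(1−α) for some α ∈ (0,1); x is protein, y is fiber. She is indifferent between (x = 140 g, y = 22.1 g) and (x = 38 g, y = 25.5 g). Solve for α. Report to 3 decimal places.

α ≈ 0.099

Indifference: 140^α · 22.1^(1−α) = 38^α · 25.5^(1−α).
Taking logs: α·ln 140 + (1−α)·ln 22.1 = α·ln 38 + (1−α)·ln 25.5, i.e. α·1.304056 = (1−α)·0.143101.
So α/(1−α) = (0.143101)/(1.304056) = 0.109735, and α = 0.109735/1.109735 ≈ 0.099.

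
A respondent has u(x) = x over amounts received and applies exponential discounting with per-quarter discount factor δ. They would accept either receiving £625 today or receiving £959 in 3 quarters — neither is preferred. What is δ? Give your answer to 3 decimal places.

δ ≈ 0.867

Indifference means u(625) = δ^3 · u(959), so δ^3 = u(625)/u(959).
With u(x) = x: δ^3 = 625/959 = 0.65172.
Taking the cube root: δ = 0.65172^(1/3) ≈ 0.867.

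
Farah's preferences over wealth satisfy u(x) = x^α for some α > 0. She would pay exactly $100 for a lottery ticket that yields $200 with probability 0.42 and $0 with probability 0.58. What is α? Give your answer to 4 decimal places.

Since u(0) = 0, the lottery's EU is 0.42·200^α.
Equating: 100^α = 0.42·200^α, i.e. 0.5000^α = 0.42.
α = ln(0.42) / ln(100/200) = -0.8675006/-0.6931472 ≈ 1.2515.

α ≈ 1.2515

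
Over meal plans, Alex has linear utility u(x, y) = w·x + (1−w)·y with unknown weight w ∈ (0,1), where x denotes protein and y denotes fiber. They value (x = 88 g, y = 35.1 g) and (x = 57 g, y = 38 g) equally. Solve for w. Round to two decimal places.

w = 0.09

Indifference: w·88 + (1−w)·35.1 = w·57 + (1−w)·38.
w·(88−57) = (1−w)·(38−35.1), i.e. w·31 = (1−w)·2.9.
So w/(1−w) = 2.9/31 = 0.0935, giving w = 2.9/(31+2.9) = 0.09.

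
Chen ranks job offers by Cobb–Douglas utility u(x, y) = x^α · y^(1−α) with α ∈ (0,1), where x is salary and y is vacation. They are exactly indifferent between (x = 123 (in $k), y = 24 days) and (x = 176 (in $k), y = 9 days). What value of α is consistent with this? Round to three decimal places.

α ≈ 0.732

Indifference: 123^α · 24^(1−α) = 176^α · 9^(1−α).
Taking logs: α·ln 123 + (1−α)·ln 24 = α·ln 176 + (1−α)·ln 9, i.e. α·-0.358300 = (1−α)·-0.980829.
With A = -0.358300 and B = -0.980829: α·A = (1−α)·B, so α = B/(A+B) = -0.980829/-1.339129 ≈ 0.732.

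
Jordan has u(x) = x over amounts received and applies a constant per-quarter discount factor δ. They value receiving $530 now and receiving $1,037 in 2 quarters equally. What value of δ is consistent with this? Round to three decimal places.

δ ≈ 0.715

Equating discounted utilities: u(530) = δ^2·u(1037) ⇒ δ^2 = u(530)/u(1037).
With u(x) = x: δ^2 = 530/1037 = 0.51109.
Hence δ = (0.51109)^(1/2) = 0.71491.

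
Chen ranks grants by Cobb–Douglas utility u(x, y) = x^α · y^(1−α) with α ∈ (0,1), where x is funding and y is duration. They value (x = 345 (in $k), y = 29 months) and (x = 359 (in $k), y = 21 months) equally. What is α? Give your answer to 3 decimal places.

α ≈ 0.890

Set the two utilities equal: 345^α·29^(1−α) = 359^α·21^(1−α).
Rearrange to (345/359)^α = (21/29)^(1−α) and take logs: α·-0.039778 = (1−α)·-0.322773.
So α/(1−α) = (-0.322773)/(-0.039778) = 8.114360, and α = 8.114360/9.114360 ≈ 0.890.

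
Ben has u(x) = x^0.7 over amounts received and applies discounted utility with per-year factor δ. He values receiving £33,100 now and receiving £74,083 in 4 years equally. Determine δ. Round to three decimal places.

Indifference means u(33100) = δ^4 · u(74083), so δ^4 = u(33100)/u(74083).
With u(x) = x^0.7: δ^4 = 33100^0.7/74083^0.7 = (33100/74083)^0.7 = 0.56895.
So δ = 0.56895^(1/4) ≈ 0.868.

δ ≈ 0.868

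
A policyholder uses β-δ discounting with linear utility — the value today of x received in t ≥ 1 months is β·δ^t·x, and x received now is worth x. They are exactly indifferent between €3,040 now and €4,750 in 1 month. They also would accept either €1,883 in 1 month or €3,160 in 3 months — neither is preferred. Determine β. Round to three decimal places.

β ≈ 0.829

From the later pair, β·δ^1·1883 = β·δ^3·3160; dividing through, δ^2 = 1883/3160 = 0.59589, so δ = 0.77194.
Now use the now-vs-future pair: 3040 = β·δ·4750 gives β = 3040/(0.77194·4750) ≈ 0.829.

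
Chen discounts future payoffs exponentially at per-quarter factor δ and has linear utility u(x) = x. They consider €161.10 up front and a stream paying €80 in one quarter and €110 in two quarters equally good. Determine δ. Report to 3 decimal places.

δ ≈ 0.900

Present value of the stream is 80·δ + 110·δ². Indifference gives 80δ + 110δ² = 161.10.
That is, 110δ² + 80δ − 161.10 = 0, a quadratic in δ.
By the quadratic formula (taking the positive root), δ = (−80 + √77284.00) / 220 ≈ 0.900.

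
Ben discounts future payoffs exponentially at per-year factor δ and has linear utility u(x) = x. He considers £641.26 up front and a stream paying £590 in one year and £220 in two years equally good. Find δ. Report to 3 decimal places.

δ ≈ 0.830

The stream is worth 590δ + 220δ² today, so 590δ + 220δ² = 641.26.
Rearranged: 220δ² + 590δ − 641.26 = 0.
By the quadratic formula (taking the positive root), δ = (−590 + √912408.80) / 440 ≈ 0.830.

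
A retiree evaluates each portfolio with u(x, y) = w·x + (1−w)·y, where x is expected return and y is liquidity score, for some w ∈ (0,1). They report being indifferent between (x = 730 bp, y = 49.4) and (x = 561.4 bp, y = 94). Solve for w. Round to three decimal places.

u(730,49.4) = u(561.4,94) means w·730 + (1−w)·49.4 = w·561.4 + (1−w)·94.
w·(730−561.4) = (1−w)·(94−49.4), i.e. w·168.6 = (1−w)·44.6.
The marginal rate of substitution is 44.6/168.6, so w = 44.6/(168.6+44.6) = 0.209.

w = 0.209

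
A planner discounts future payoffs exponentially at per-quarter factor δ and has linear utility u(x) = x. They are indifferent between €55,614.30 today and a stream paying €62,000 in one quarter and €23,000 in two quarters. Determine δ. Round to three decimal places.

δ ≈ 0.710

The stream is worth 62000δ + 23000δ² today, so 62000δ + 23000δ² = 55614.30.
So 23000δ² + 62000δ − 55614.30 = 0.
δ = (−62000 + √(62000² + 4·23000·55614.30)) / (2·23000) = (−62000 + √8960515600.00) / 46000 ≈ 0.710.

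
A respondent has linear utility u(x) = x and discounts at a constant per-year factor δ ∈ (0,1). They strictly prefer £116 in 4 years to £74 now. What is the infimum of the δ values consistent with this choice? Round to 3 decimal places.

Under u(x) = x this choice says 74 < δ^4·116.
Dividing by 116: δ^4 > 0.63793. Both sides are positive, so the 4th root keeps the direction.
δ > (74/116)^(1/4) ≈ 0.894.

δ > 0.894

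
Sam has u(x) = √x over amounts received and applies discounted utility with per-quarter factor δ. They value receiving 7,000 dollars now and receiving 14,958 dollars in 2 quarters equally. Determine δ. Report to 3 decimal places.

Indifference means u(7000) = δ^2 · u(14958), so δ^2 = u(7000)/u(14958).
Since u(x) = √x, δ^2 = √(7000/14958) = 0.68409.
Taking the square root: δ = 0.68409^(1/2) ≈ 0.827.

δ ≈ 0.827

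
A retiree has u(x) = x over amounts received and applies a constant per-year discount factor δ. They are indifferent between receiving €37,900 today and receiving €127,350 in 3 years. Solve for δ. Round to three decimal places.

δ ≈ 0.668

Equating discounted utilities: u(37900) = δ^3·u(127350) ⇒ δ^3 = u(37900)/u(127350).
With u(x) = x: δ^3 = 37900/127350 = 0.29761.
Hence δ = (0.29761)^(1/3) = 0.66765.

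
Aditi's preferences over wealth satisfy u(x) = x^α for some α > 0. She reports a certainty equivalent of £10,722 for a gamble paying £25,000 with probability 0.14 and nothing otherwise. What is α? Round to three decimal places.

α ≈ 2.322

The lottery's expected utility is 0.14·u(25000) + 0.86·u(0) = 0.14·25000^α (since u(0) = 0 for α > 0).
Indifference: 10722^α = 0.14·25000^α, so (10722/25000)^α = 0.14.
Take logs: α = ln 0.14 / ln(10722/25000) ≈ 2.32242.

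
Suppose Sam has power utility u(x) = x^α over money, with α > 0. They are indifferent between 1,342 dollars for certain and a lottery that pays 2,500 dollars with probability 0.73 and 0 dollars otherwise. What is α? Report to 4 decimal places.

The lottery's expected utility is 0.73·u(2500) + 0.27·u(0) = 0.73·2500^α (since u(0) = 0 for α > 0).
Indifference: 1342^α = 0.73·2500^α, so (1342/2500)^α = 0.73.
α = ln(0.73) / ln(1342/2500) = -0.3147107/-0.6221297 ≈ 0.5059.

α ≈ 0.5059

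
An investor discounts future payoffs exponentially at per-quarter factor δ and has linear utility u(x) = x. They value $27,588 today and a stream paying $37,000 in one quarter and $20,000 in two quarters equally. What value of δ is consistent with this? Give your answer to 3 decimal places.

δ ≈ 0.570

Equating present values: 27588 = 37000δ + 20000δ².
So 20000δ² + 37000δ − 27588 = 0.
The positive root is δ = [−37000 + √(37000² + 4·20000·27588)] / (2·20000) = (−37000 + 59800.000)/40000 ≈ 0.570.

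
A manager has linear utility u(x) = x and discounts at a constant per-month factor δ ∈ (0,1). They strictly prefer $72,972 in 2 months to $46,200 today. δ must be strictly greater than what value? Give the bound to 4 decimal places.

Under u(x) = x this choice says 46200 < δ^2·72972.
So δ^2 > 46200/72972 = 0.63312; taking the square root of both positive sides preserves the inequality.
δ > 0.63312^(1/2) = 0.7957.

δ > 0.7957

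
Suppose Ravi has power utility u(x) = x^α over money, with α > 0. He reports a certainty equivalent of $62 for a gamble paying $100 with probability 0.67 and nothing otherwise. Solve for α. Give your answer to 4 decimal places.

α ≈ 0.8378

The lottery's expected utility is 0.67·u(100) + 0.33·u(0) = 0.67·100^α (since u(0) = 0 for α > 0).
Indifference: 62^α = 0.67·100^α, so (62/100)^α = 0.67.
Taking logs: α·ln(62/100) = ln(0.67), so α = -0.4004776 / -0.4780358 ≈ 0.8378.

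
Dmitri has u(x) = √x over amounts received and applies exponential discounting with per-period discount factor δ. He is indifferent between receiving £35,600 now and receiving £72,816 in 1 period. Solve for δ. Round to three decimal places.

δ ≈ 0.699

Equating discounted utilities: u(35600) = δ·u(72816) ⇒ δ = u(35600)/u(72816).
With u(x) = √x: δ = √35600/√72816 = √(35600/72816) = 0.69922.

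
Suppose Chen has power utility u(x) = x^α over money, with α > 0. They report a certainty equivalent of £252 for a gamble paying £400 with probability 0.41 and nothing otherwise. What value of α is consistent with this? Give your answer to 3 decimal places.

α ≈ 1.930

EU(lottery) = 0.41·400^α + 0.59·0 = 0.41·400^α.
Setting u(252) equal to that: 252^α = 0.41·400^α ⇒ (252/400)^α = 0.41.
Take logs: α = ln 0.41 / ln(252/400) ≈ 1.92972.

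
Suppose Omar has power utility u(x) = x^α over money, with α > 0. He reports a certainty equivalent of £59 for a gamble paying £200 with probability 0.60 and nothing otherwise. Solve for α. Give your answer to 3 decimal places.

EU(lottery) = 0.60·200^α + 0.40·0 = 0.60·200^α.
Setting u(59) equal to that: 59^α = 0.60·200^α ⇒ (59/200)^α = 0.60.
α = ln(0.60) / ln(59/200) = -0.510826/-1.220780 ≈ 0.418.

α ≈ 0.418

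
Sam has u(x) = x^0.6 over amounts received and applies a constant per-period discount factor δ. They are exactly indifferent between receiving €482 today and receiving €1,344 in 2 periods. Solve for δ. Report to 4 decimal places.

δ ≈ 0.7352

The payoff in 2 periods is discounted by δ^2, so u(482) = δ^2·u(1344) and δ^2 = u(482)/u(1344).
With u(x) = x^0.6: δ^2 = 482^0.6/1344^0.6 = (482/1344)^0.6 = 0.54049.
So δ = 0.54049^(1/2) ≈ 0.7352.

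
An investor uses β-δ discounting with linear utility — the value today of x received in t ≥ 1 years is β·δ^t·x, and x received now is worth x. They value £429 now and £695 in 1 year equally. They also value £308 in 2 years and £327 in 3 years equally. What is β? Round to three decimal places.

β ≈ 0.655

The second indifference involves only future payoffs, so β cancels: β·δ^2·308 = β·δ^3·327, giving δ = 308/327 = 0.94190.
Substituting δ into 429 = β·δ·695: β = 429/(654.618) ≈ 0.655.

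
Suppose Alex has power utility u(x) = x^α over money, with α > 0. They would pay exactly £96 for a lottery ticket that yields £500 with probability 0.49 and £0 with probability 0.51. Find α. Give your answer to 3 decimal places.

The lottery's expected utility is 0.49·u(500) + 0.51·u(0) = 0.49·500^α (since u(0) = 0 for α > 0).
Setting u(96) equal to that: 96^α = 0.49·500^α ⇒ (96/500)^α = 0.49.
Take logs: α = ln 0.49 / ln(96/500) ≈ 0.43227.

α ≈ 0.432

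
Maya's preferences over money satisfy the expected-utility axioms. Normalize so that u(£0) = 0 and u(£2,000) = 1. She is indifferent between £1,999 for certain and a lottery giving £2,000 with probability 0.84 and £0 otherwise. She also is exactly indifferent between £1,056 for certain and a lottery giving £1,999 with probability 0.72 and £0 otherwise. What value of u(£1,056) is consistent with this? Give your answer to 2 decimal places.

First, u(£1,999) = 0.84·u(£2,000) + 0.16·u(£0) = 0.84.
The second indifference gives u(£1,056) = 0.72·u(£1,999) + 0.28·u(£0) = 0.72·0.84 + 0.28·0.00 = 0.6048.

0.60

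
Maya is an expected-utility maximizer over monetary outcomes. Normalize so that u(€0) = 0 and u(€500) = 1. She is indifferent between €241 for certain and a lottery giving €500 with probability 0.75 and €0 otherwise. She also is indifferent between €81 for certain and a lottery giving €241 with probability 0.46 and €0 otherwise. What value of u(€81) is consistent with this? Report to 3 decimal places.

From the first indifference, u(€241) = 0.75·u(€500) + 0.25·u(€0) = 0.75·1 + 0.25·0 = 0.75.
Then u(€81) = 0.46·u(€241) + 0.54·u(€0) = 0.46·0.75 + 0.54·0.00 = 0.3450.

0.345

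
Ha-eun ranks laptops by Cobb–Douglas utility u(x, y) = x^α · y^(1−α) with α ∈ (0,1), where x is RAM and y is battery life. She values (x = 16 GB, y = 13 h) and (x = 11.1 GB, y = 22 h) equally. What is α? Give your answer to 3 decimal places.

Indifference: 16^α · 13^(1−α) = 11.1^α · 22^(1−α).
Taking logs: α·ln 16 + (1−α)·ln 13 = α·ln 11.1 + (1−α)·ln 22, i.e. α·0.365644 = (1−α)·0.526093.
So α/(1−α) = (0.526093)/(0.365644) = 1.438812, and α = 1.438812/2.438812 ≈ 0.590.

α ≈ 0.590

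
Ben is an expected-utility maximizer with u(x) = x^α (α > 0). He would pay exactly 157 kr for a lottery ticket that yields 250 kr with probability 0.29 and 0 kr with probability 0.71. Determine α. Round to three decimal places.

EU(lottery) = 0.29·250^α + 0.71·0 = 0.29·250^α.
Indifference: 157^α = 0.29·250^α, so (157/250)^α = 0.29.
Taking logs: α·ln(157/250) = ln(0.29), so α = -1.237874 / -0.465215 ≈ 2.661.

α ≈ 2.661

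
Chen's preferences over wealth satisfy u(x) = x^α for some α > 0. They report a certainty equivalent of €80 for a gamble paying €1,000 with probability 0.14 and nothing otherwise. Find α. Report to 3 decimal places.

α ≈ 0.778

The lottery's expected utility is 0.14·u(1000) + 0.86·u(0) = 0.14·1000^α (since u(0) = 0 for α > 0).
Equating: 80^α = 0.14·1000^α, i.e. 0.0800^α = 0.14.
Taking logs: α·ln(80/1000) = ln(0.14), so α = -1.966113 / -2.525729 ≈ 0.778.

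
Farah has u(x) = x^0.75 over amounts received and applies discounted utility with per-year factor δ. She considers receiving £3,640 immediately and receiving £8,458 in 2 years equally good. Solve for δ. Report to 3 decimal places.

δ ≈ 0.729

Indifference means u(3640) = δ^2 · u(8458), so δ^2 = u(3640)/u(8458).
Since u(x) = x^0.75, δ^2 = (3640/8458)^0.75 = 0.43036^0.75 = 0.53134.
So δ = 0.53134^(1/2) ≈ 0.729.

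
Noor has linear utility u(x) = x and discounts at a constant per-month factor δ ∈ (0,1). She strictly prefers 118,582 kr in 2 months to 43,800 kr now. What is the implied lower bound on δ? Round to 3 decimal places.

Comparing present values: 43800 < δ^2·118582.
Dividing by 118582: δ^2 > 0.36936. Both sides are positive, so the square root keeps the direction.
δ > (43800/118582)^(1/2) ≈ 0.608.

δ > 0.608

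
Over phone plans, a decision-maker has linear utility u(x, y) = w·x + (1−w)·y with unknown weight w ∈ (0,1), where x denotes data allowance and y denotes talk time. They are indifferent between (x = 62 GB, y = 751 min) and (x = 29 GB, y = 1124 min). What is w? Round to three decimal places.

u(62,751) = u(29,1124) means w·62 + (1−w)·751 = w·29 + (1−w)·1124.
Collecting terms: w·33 = (1−w)·373.
Hence w = 373/(33+373) = 373/406 = 0.919.

w = 0.919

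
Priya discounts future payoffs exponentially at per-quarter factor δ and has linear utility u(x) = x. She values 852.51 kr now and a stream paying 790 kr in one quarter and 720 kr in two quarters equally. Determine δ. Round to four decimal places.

Present value of the stream is 790·δ + 720·δ². Indifference gives 790δ + 720δ² = 852.51.
Rearranged: 720δ² + 790δ − 852.51 = 0.
By the quadratic formula (taking the positive root), δ = (−790 + √3079328.80) / 1440 ≈ 0.6700.

δ ≈ 0.6700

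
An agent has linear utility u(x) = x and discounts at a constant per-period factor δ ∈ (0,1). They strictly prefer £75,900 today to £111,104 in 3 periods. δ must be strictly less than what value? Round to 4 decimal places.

Under u(x) = x this choice says 75900 > δ^3·111104.
Dividing by 111104: δ^3 < 0.68314. Both sides are positive, so the cube root keeps the direction.
δ < 0.68314^(1/3) = 0.8807.

δ < 0.8807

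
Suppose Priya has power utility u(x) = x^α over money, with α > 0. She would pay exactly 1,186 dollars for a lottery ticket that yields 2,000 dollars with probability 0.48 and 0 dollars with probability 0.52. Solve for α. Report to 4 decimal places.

Since u(0) = 0, the lottery's EU is 0.48·2000^α.
Setting u(1186) equal to that: 1186^α = 0.48·2000^α ⇒ (1186/2000)^α = 0.48.
α = ln(0.48) / ln(1186/2000) = -0.7339692/-0.5225609 ≈ 1.4046.

α ≈ 1.4046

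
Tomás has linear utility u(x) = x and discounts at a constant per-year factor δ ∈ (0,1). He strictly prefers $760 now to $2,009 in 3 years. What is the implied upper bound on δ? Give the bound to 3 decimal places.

The preference means 760 > δ^3·2009.
Hence δ^3 < 760/2009 = 0.37830, and x ↦ x^(1/3) is increasing on (0,∞).
δ < 0.37830^(1/3) = 0.723.

δ < 0.723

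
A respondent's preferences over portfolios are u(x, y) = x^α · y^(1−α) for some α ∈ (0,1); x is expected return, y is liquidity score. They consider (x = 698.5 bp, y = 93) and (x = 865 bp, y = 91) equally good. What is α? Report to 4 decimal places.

Indifference: 698.5^α · 93^(1−α) = 865^α · 91^(1−α).
Rearrange to (698.5/865)^α = (91/93)^(1−α) and take logs: α·-0.2137943 = (1−α)·-0.0217400.
So α/(1−α) = (-0.0217400)/(-0.2137943) = 0.1016865, and α = 0.1016865/1.1016865 ≈ 0.0923.

α ≈ 0.0923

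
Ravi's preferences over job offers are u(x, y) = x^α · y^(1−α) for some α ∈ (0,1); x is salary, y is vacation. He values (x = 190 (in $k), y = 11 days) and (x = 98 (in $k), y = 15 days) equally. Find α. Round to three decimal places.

Set the two utilities equal: 190^α·11^(1−α) = 98^α·15^(1−α).
(190/98)^α = (15/11)^(1−α); take logs: α·ln(190/98) = (1−α)·ln(15/11), i.e. α·0.662057 = (1−α)·0.310155.
Thus α·(0.972212) = 0.310155, so α = 0.310155/0.972212 ≈ 0.319.

α ≈ 0.319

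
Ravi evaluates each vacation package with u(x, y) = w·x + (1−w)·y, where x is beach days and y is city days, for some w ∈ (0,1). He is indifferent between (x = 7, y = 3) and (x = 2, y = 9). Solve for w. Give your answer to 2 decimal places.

Equating utilities: w·7 + (1−w)·3 = w·2 + (1−w)·9.
Collecting terms: w·5 = (1−w)·6.
The marginal rate of substitution is 6/5, so w = 6/(5+6) = 0.55.

w = 0.55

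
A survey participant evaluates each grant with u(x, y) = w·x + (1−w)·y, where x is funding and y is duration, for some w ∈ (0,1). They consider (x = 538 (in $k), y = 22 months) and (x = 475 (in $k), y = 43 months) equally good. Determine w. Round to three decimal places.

w = 0.250

Equating utilities: w·538 + (1−w)·22 = w·475 + (1−w)·43.
Rearranging, 63·w − 21·(1−w) = 0.
Hence w = 21/(63+21) = 21/84 = 0.250.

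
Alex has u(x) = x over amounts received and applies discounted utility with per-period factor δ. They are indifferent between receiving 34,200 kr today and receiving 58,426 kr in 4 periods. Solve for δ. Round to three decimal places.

δ ≈ 0.875

Indifference means u(34200) = δ^4 · u(58426), so δ^4 = u(34200)/u(58426).
With u(x) = x: δ^4 = 34200/58426 = 0.58536.
Hence δ = (0.58536)^(1/4) = 0.87469.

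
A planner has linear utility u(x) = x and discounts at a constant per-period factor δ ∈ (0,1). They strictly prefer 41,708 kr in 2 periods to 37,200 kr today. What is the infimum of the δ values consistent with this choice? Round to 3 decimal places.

Comparing present values: 37200 < δ^2·41708.
Hence δ^2 > 37200/41708 = 0.89192, and x ↦ x^(1/2) is increasing on (0,∞).
δ > 0.89192^(1/2) = 0.944.

δ > 0.944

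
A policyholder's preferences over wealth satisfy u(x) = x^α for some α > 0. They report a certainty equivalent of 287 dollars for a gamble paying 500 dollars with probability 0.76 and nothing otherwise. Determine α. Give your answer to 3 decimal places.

α ≈ 0.494

The lottery's expected utility is 0.76·u(500) + 0.24·u(0) = 0.76·500^α (since u(0) = 0 for α > 0).
Setting u(287) equal to that: 287^α = 0.76·500^α ⇒ (287/500)^α = 0.76.
Taking logs: α·ln(287/500) = ln(0.76), so α = -0.274437 / -0.555126 ≈ 0.494.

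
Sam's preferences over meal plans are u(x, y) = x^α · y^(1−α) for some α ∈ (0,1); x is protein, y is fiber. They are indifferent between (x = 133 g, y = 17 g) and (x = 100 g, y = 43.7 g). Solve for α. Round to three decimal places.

α ≈ 0.768

The Cobb–Douglas utilities coincide, so 133^α·17^(1−α) = 100^α·43.7^(1−α).
(133/100)^α = (43.7/17)^(1−α); take logs: α·ln(133/100) = (1−α)·ln(43.7/17), i.e. α·0.285179 = (1−α)·0.944135.
So α/(1−α) = (0.944135)/(0.285179) = 3.310675, and α = 3.310675/4.310675 ≈ 0.768.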